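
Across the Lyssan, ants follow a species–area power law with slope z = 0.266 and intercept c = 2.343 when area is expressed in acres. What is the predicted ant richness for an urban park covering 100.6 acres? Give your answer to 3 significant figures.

S = 2.343 × 100.6^0.266
ln S = ln 2.343 + 0.266 × ln 100.6 = 0.8514 + 0.266 × 4.6112 = 2.0780
S = e^2.0780 ≈ 7.988

7.99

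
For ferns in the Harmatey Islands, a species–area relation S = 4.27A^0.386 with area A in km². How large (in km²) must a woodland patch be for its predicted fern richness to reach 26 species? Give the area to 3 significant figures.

26 = 4.27 × A^0.386  ⇒  A^0.386 = 26/4.27 = 6.089
ln A = ln(6.089) / 0.386 = 1.8065 / 0.386 = 4.6800
A = e^4.6800 ≈ 107.8 km²

108 km²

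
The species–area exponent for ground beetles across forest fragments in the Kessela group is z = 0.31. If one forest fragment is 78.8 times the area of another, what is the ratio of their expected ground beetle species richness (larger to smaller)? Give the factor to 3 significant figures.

S₂/S₁ = (A₂/A₁)^z = 78.8^0.31
ln(S₂/S₁) = 0.31 × ln 78.8 = 0.31 × 4.3669 = 1.3537
S₂/S₁ = e^1.3537 ≈ 3.872

3.87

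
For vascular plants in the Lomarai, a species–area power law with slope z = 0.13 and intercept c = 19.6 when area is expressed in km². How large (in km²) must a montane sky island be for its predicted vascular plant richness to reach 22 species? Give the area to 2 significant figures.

2.4 km²

22 = 19.6 × A^0.13  ⇒  A^0.13 = 22/19.6 = 1.122
ln A = ln(1.122) / 0.13 = 0.1155 / 0.13 = 0.8886
A = e^0.8886 ≈ 2.432 km²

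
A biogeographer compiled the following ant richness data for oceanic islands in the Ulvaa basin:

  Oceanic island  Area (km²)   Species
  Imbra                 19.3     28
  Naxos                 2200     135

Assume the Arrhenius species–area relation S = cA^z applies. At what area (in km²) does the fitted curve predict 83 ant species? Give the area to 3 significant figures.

z = ln(135/28) / ln(2200/19.3) = 1.5731 / 4.7361 = 0.3321
c = 28 / 19.3^0.3321 = 28 / 2.673 = 10.48
A = (83/10.48)^(1/0.3321) ⇒ ln A = ln(7.923)/0.3321 = 6.2317
A = e^6.2317 ≈ 508.6 km²

509 km²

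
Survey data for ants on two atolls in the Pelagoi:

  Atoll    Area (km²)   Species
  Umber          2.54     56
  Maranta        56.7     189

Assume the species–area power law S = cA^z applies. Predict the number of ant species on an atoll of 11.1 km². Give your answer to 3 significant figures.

99.8

z = ln(189/56) / ln(56.7/2.54) = 1.2164 / 3.1056 = 0.3917
c = 56 / 2.54^0.3917 = 56 / 1.441 = 38.87
S₃ = 38.87 × 11.1^0.3917 = 38.87 × 2.567 ≈ 99.78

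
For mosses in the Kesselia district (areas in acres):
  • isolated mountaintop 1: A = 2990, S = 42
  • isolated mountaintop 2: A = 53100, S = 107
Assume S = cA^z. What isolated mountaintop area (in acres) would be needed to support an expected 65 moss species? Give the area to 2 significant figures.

11000 acres

z = ln(107/42) / ln(53100/2990) = 0.9352 / 2.8769 = 0.3251
c = 42 / 2990^0.3251 = 42 / 13.48 = 3.115
A = (65/3.115)^(1/0.3251) ⇒ ln A = ln(20.87)/0.3251 = 9.3465
A = e^9.3465 ≈ 11459 acres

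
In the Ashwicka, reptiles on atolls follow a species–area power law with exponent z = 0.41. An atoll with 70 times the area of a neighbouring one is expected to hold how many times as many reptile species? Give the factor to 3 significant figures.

S₂/S₁ = (A₂/A₁)^z = 70^0.41
ln(S₂/S₁) = 0.41 × ln 70 = 0.41 × 4.2485 = 1.7419
S₂/S₁ = e^1.7419 ≈ 5.708

5.71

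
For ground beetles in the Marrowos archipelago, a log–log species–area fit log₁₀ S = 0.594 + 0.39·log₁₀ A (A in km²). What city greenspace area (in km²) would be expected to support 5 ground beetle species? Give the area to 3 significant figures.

1.86 km²

5 = 3.926 × A^0.39  ⇒  A^0.39 = 5/3.926 = 1.273
ln A = ln(1.273) / 0.39 = 0.2417 / 0.39 = 0.6197
A = e^0.6197 ≈ 1.858 km²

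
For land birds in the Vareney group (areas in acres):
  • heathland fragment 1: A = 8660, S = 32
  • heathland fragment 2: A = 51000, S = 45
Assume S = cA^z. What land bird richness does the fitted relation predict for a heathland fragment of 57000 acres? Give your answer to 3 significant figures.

z = ln(45/32) / ln(51000/8660) = 0.3409 / 1.7731 = 0.1923
c = 32 / 8660^0.1923 = 32 / 5.716 = 5.598
S₃ = 5.598 × 57000^0.1923 = 5.598 × 8.212 ≈ 45.97

46.0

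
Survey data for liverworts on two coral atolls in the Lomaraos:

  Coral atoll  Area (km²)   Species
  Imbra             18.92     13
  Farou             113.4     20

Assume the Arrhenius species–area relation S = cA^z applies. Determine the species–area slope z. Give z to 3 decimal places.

Taking logs: ln S = ln c + z ln A, so z = (ln S₂ − ln S₁)/(ln A₂ − ln A₁).
z = ln(20/13) / ln(113.4/18.92) = ln(1.538) / ln(5.994) = 0.4308 / 1.7907 = 0.2406

0.241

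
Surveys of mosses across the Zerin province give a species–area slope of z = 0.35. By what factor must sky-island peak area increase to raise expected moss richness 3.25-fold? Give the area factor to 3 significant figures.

29.0

(A₂/A₁)^0.35 = 3.25, so A₂/A₁ = 3.25^(1/0.35) = 3.25^2.857
ln(A₂/A₁) = ln 3.25 / 0.35 = 1.1787 / 0.35 = 3.3676
A₂/A₁ = e^3.3676 ≈ 29.01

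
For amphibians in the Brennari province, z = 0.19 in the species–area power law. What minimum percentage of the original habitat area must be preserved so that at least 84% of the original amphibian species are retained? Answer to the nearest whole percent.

Need (A_new/A_old)^0.19 = 0.84, so A_new/A_old = 0.84^(1/0.19) = 0.84^5.263
ln(A_new/A_old) = ln 0.84 / 0.19 = -0.1744 / 0.19 = -0.9176
A_new/A_old = e^-0.9176 ≈ 0.3995

40%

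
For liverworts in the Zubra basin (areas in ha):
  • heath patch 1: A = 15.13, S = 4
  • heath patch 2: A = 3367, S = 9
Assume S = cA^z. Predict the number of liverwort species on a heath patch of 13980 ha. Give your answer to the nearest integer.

z = ln(9/4) / ln(3367/15.13) = 0.8109 / 5.4051 = 0.1500
c = 4 / 15.13^0.1500 = 4 / 1.503 = 2.661
S₃ = 2.661 × 13980^0.1500 = 2.661 × 4.187 ≈ 11.14

11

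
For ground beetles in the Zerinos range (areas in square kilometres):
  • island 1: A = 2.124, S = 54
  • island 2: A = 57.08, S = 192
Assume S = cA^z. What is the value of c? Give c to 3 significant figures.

z = ln(S₂/S₁) / ln(A₂/A₁) = ln(192/54) / ln(57.08/2.124) = 1.2685 / 3.2912 = 0.3854
c = S₁ / A₁^z = 54 / 2.124^0.3854 = 54 / 1.337 = 40.39

40.4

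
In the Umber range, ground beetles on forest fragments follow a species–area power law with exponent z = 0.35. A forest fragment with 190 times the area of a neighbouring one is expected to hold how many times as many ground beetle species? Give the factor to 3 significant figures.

S₂/S₁ = (A₂/A₁)^z = 190^0.35
ln(S₂/S₁) = 0.35 × ln 190 = 0.35 × 5.2470 = 1.8365
S₂/S₁ = e^1.8365 ≈ 6.274

6.27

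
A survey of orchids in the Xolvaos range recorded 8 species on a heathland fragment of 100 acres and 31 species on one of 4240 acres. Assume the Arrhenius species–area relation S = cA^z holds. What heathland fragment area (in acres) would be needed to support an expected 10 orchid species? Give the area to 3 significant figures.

z = ln(31/8) / ln(4240/100) = 1.3545 / 3.7471 = 0.3615
c = 8 / 100^0.3615 = 8 / 5.284 = 1.514
A = (10/1.514)^(1/0.3615) ⇒ ln A = ln(6.605)/0.3615 = 5.2225
A = e^5.2225 ≈ 185.4 acres

185 acres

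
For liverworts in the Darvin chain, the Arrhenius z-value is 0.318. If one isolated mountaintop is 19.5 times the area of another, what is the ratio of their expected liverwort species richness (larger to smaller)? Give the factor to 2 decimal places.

S₂/S₁ = (A₂/A₁)^z = 19.5^0.318
ln(S₂/S₁) = 0.318 × ln 19.5 = 0.318 × 2.9704 = 0.9446
S₂/S₁ = e^0.9446 ≈ 2.572

2.57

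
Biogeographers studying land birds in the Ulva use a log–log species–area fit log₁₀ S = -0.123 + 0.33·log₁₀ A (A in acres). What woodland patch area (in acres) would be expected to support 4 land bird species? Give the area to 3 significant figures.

157 acres

4 = 0.7534 × A^0.33  ⇒  A^0.33 = 4/0.7534 = 5.31
ln A = ln(5.31) / 0.33 = 1.6695 / 0.33 = 5.0591
A = e^5.0591 ≈ 157.5 acres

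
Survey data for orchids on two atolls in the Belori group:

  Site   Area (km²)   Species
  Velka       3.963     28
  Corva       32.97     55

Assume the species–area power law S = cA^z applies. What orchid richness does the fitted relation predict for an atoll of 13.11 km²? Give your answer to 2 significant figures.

41

z = ln(55/28) / ln(32.97/3.963) = 0.6751 / 2.1186 = 0.3187
c = 28 / 3.963^0.3187 = 28 / 1.551 = 18.05
S₃ = 18.05 × 13.11^0.3187 = 18.05 × 2.271 ≈ 41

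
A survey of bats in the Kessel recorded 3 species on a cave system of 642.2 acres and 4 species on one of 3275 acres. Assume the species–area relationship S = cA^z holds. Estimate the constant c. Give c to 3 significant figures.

0.958

z = ln(S₂/S₁) / ln(A₂/A₁) = ln(4/3) / ln(3275/642.2) = 0.2877 / 1.6292 = 0.1766
c = S₁ / A₁^z = 3 / 642.2^0.1766 = 3 / 3.132 = 0.9579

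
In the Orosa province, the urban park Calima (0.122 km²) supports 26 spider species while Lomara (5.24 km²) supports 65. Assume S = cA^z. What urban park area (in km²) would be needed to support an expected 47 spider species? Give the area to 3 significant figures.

z = ln(65/26) / ln(5.24/0.122) = 0.9163 / 3.7601 = 0.2437
c = 26 / 0.122^0.2437 = 26 / 0.5989 = 43.41
A = (47/43.41)^(1/0.2437) ⇒ ln A = ln(1.083)/0.2437 = 0.3258
A = e^0.3258 ≈ 1.385 km²

1.39 km²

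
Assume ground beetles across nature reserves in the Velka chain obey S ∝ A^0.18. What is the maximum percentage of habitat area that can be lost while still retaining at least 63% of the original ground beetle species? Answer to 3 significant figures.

92.3%

Need (A_new/A_old)^0.18 = 0.63, so A_new/A_old = 0.63^(1/0.18) = 0.63^5.556
ln(A_new/A_old) = ln 0.63 / 0.18 = -0.4620 / 0.18 = -2.5669
A_new/A_old = e^-2.5669 ≈ 0.07678
Fraction that can be lost = 1 − 0.07678 = 0.9232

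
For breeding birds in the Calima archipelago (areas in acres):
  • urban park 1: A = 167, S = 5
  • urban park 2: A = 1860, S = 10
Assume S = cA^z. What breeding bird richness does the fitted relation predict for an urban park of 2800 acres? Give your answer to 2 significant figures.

z = ln(10/5) / ln(1860/167) = 0.6931 / 2.4103 = 0.2876
c = 5 / 167^0.2876 = 5 / 4.357 = 1.148
S₃ = 1.148 × 2800^0.2876 = 1.148 × 9.802 ≈ 11.25

11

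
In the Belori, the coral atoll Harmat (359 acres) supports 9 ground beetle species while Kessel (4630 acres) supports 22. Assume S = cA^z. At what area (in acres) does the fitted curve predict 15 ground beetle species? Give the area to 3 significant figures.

1550 acres

z = ln(22/9) / ln(4630/359) = 0.8938 / 2.5570 = 0.3496
c = 9 / 359^0.3496 = 9 / 7.819 = 1.151
A = (15/1.151)^(1/0.3496) ⇒ ln A = ln(13.03)/0.3496 = 7.3447
A = e^7.3447 ≈ 1548 acres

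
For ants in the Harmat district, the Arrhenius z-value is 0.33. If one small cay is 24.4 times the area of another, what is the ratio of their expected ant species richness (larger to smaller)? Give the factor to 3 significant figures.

S₂/S₁ = (A₂/A₁)^z = 24.4^0.33
ln(S₂/S₁) = 0.33 × ln 24.4 = 0.33 × 3.1946 = 1.0542
S₂/S₁ = e^1.0542 ≈ 2.87

2.87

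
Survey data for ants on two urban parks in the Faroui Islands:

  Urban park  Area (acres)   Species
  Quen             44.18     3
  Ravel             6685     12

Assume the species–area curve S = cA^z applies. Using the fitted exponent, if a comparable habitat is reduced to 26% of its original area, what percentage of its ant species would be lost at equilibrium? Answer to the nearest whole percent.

31%

z = ln(12/3) / ln(6685/44.18) = 1.3863 / 5.0193 = 0.2762
S_new/S_old = (A_new/A_old)^z = 0.26^0.2762 = exp(0.2762 × -1.3471) = 0.6893
Fraction lost = 1 − 0.6893 = 0.3107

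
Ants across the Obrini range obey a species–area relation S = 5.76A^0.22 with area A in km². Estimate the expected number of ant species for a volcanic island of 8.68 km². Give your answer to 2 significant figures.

S = 5.76 × 8.68^0.22 = 5.76 × 1.609 ≈ 9.266

9.3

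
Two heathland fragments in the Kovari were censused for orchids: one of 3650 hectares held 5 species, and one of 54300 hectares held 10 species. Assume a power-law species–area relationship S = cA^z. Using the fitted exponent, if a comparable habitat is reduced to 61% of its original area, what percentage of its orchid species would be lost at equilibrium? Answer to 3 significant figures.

z = ln(10/5) / ln(54300/3650) = 0.6931 / 2.6998 = 0.2567
S_new/S_old = (A_new/A_old)^z = 0.61^0.2567 = exp(0.2567 × -0.4943) = 0.8808
Fraction lost = 1 − 0.8808 = 0.1192

11.9%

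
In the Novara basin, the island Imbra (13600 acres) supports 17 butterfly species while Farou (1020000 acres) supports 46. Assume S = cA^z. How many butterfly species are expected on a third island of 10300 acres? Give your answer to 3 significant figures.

z = ln(46/17) / ln(1020000/13600) = 0.9954 / 4.3175 = 0.2306
c = 17 / 13600^0.2306 = 17 / 8.975 = 1.894
S₃ = 1.894 × 10300^0.2306 = 1.894 × 8.418 ≈ 15.94

15.9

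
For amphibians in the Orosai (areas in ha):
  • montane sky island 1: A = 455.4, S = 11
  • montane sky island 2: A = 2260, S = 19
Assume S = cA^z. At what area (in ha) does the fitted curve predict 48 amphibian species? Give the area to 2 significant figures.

z = ln(19/11) / ln(2260/455.4) = 0.5465 / 1.6019 = 0.3412
c = 11 / 455.4^0.3412 = 11 / 8.072 = 1.363
A = (48/1.363)^(1/0.3412) ⇒ ln A = ln(35.22)/0.3412 = 10.4395
A = e^10.4395 ≈ 34184 ha

34000 ha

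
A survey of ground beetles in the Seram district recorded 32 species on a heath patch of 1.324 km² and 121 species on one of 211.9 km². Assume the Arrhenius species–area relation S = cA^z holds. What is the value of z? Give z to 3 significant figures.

Taking logs: ln S = ln c + z ln A, so z = (ln S₂ − ln S₁)/(ln A₂ − ln A₁).
z = ln(121/32) / ln(211.9/1.324) = ln(3.781) / ln(160) = 1.3301 / 5.0755 = 0.2621

0.262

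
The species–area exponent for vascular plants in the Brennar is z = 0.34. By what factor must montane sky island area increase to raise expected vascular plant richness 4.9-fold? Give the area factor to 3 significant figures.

107

(A₂/A₁)^0.34 = 4.9, so A₂/A₁ = 4.9^(1/0.34) = 4.9^2.941
ln(A₂/A₁) = ln 4.9 / 0.34 = 1.5892 / 0.34 = 4.6742
A₂/A₁ = e^4.6742 ≈ 107.1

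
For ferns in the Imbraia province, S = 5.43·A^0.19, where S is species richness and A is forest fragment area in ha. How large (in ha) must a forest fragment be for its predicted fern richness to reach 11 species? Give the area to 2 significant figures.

41 ha

11 = 5.43 × A^0.19  ⇒  A^0.19 = 11/5.43 = 2.026
ln A = ln(2.026) / 0.19 = 0.7060 / 0.19 = 3.7156
A = e^3.7156 ≈ 41.08 ha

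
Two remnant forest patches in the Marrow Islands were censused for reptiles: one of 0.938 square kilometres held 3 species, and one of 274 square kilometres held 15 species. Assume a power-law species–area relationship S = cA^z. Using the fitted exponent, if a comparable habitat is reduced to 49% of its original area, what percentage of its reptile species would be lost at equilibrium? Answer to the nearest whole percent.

18%

z = ln(15/3) / ln(274/0.938) = 1.6094 / 5.6771 = 0.2835
S_new/S_old = (A_new/A_old)^z = 0.49^0.2835 = exp(0.2835 × -0.7133) = 0.8169
Fraction lost = 1 − 0.8169 = 0.1831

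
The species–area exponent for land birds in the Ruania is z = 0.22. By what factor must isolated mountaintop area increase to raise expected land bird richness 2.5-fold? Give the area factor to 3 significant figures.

64.4

(A₂/A₁)^0.22 = 2.5, so A₂/A₁ = 2.5^(1/0.22) = 2.5^4.545
ln(A₂/A₁) = ln 2.5 / 0.22 = 0.9163 / 0.22 = 4.1650
A₂/A₁ = e^4.1650 ≈ 64.39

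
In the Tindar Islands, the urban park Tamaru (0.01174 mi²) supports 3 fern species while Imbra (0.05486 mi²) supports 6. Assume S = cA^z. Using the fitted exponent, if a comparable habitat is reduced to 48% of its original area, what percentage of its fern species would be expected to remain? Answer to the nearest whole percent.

z = ln(6/3) / ln(0.05486/0.01174) = 0.6931 / 1.5418 = 0.4496
S_new/S_old = (A_new/A_old)^z = 0.48^0.4496 = exp(0.4496 × -0.7340) = 0.7189

72%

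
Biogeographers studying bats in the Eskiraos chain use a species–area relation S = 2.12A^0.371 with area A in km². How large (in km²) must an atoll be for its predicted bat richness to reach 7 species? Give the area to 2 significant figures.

7 = 2.12 × A^0.371  ⇒  A^0.371 = 7/2.12 = 3.302
ln A = ln(3.302) / 0.371 = 1.1945 / 0.371 = 3.2197
A = e^3.2197 ≈ 25.02 km²

25 km²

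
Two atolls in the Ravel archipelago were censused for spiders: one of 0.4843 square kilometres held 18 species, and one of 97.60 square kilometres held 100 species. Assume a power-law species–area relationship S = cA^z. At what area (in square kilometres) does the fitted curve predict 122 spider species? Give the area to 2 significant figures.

z = ln(100/18) / ln(97.6/0.4843) = 1.7148 / 5.3059 = 0.3232
c = 18 / 0.4843^0.3232 = 18 / 0.7911 = 22.75
A = (122/22.75)^(1/0.3232) ⇒ ln A = ln(5.362)/0.3232 = 5.1962
A = e^5.1962 ≈ 180.6 square kilometres

180 square kilometres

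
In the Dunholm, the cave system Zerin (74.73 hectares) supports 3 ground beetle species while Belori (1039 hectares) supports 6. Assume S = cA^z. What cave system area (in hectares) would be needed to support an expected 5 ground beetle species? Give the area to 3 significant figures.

520 hectares

z = ln(6/3) / ln(1039/74.73) = 0.6931 / 2.6321 = 0.2633
c = 3 / 74.73^0.2633 = 3 / 3.114 = 0.9633
A = (5/0.9633)^(1/0.2633) ⇒ ln A = ln(5.191)/0.2633 = 6.2537
A = e^6.2537 ≈ 519.9 hectares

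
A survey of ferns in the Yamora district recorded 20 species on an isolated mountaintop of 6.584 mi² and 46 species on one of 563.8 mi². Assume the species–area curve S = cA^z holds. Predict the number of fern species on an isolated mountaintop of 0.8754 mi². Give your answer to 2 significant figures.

14

z = ln(46/20) / ln(563.8/6.584) = 0.8329 / 4.4501 = 0.1872
c = 20 / 6.584^0.1872 = 20 / 1.423 = 14.06
S₃ = 14.06 × 0.8754^0.1872 = 14.06 × 0.9754 ≈ 13.71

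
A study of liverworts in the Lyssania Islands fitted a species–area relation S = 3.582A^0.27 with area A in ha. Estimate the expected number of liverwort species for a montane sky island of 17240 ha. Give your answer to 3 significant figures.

S = 3.582 × 17240^0.27
ln S = ln 3.582 + 0.27 × ln 17240 = 1.2759 + 0.27 × 9.7550 = 3.9098
S = e^3.9098 ≈ 49.89

49.9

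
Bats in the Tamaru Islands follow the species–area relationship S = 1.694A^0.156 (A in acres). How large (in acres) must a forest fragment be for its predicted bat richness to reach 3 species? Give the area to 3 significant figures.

3 = 1.694 × A^0.156  ⇒  A^0.156 = 3/1.694 = 1.771
ln A = ln(1.771) / 0.156 = 0.5715 / 0.156 = 3.6636
A = e^3.6636 ≈ 39 acres

39.0 acres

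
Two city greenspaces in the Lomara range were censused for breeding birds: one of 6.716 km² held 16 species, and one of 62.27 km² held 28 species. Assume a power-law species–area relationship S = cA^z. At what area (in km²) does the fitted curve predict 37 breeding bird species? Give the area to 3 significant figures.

z = ln(28/16) / ln(62.27/6.716) = 0.5596 / 2.2270 = 0.2513
c = 16 / 6.716^0.2513 = 16 / 1.614 = 9.915
A = (37/9.915)^(1/0.2513) ⇒ ln A = ln(3.732)/0.2513 = 5.2406
A = e^5.2406 ≈ 188.8 km²

189 km²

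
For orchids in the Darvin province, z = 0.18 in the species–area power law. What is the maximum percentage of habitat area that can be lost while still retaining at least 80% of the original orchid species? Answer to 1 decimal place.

71.1%

Need (A_new/A_old)^0.18 = 0.8, so A_new/A_old = 0.8^(1/0.18) = 0.8^5.556
ln(A_new/A_old) = ln 0.8 / 0.18 = -0.2231 / 0.18 = -1.2397
A_new/A_old = e^-1.2397 ≈ 0.2895
Fraction that can be lost = 1 − 0.2895 = 0.7105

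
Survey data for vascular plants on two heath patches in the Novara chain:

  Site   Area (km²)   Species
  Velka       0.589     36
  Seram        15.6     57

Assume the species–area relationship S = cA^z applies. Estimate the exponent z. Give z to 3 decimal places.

Taking logs: ln S = ln c + z ln A, so z = (ln S₂ − ln S₁)/(ln A₂ − ln A₁).
z = ln(57/36) / ln(15.6/0.589) = ln(1.583) / ln(26.49) = 0.4595 / 3.2766 = 0.1402

0.140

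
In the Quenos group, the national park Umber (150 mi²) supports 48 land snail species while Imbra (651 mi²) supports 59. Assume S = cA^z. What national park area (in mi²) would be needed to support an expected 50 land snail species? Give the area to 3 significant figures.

201 mi²

z = ln(59/48) / ln(651/150) = 0.2063 / 1.4679 = 0.1406
c = 48 / 150^0.1406 = 48 / 2.023 = 23.73
A = (50/23.73)^(1/0.1406) ⇒ ln A = ln(2.107)/0.1406 = 5.3010
A = e^5.3010 ≈ 200.5 mi²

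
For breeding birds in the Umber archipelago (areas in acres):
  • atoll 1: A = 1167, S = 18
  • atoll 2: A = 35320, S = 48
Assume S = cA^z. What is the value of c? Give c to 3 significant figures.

z = ln(S₂/S₁) / ln(A₂/A₁) = ln(48/18) / ln(35320/1167) = 0.9808 / 3.4100 = 0.2876
c = S₁ / A₁^z = 18 / 1167^0.2876 = 18 / 7.624 = 2.361

2.36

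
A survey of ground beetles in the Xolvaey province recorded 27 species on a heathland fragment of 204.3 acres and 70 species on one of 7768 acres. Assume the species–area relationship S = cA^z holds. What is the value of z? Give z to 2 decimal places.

0.26

Taking logs: ln S = ln c + z ln A, so z = (ln S₂ − ln S₁)/(ln A₂ − ln A₁).
z = ln(70/27) / ln(7768/204.3) = ln(2.593) / ln(38.02) = 0.9527 / 3.6382 = 0.2619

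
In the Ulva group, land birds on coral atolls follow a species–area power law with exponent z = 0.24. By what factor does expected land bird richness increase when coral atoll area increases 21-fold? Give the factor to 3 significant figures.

2.08

S₂/S₁ = (A₂/A₁)^z = 21^0.24
ln(S₂/S₁) = 0.24 × ln 21 = 0.24 × 3.0445 = 0.7307
S₂/S₁ = e^0.7307 ≈ 2.077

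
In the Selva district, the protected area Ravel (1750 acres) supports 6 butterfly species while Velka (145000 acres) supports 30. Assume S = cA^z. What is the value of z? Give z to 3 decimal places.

Taking logs: ln S = ln c + z ln A, so z = (ln S₂ − ln S₁)/(ln A₂ − ln A₁).
z = ln(30/6) / ln(145000/1750) = ln(5) / ln(82.86) = 1.6094 / 4.4171 = 0.3644

0.364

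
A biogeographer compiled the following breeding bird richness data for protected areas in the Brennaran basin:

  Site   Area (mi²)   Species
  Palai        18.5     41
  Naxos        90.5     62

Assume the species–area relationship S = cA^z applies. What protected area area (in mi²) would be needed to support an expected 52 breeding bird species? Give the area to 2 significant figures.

z = ln(62/41) / ln(90.5/18.5) = 0.4136 / 1.5876 = 0.2605
c = 41 / 18.5^0.2605 = 41 / 2.138 = 19.17
A = (52/19.17)^(1/0.2605) ⇒ ln A = ln(2.712)/0.2605 = 3.8301
A = e^3.8301 ≈ 46.07 mi²

46 mi²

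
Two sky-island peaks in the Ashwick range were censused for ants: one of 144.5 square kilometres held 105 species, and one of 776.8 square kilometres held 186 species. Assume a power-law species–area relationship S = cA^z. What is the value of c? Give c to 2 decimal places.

z = ln(S₂/S₁) / ln(A₂/A₁) = ln(186/105) / ln(776.8/144.5) = 0.5718 / 1.6819 = 0.3400
c = S₁ / A₁^z = 105 / 144.5^0.3400 = 105 / 5.423 = 19.36

19.36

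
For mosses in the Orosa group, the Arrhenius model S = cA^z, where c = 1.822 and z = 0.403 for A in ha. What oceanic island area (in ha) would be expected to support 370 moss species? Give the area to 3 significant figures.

370 = 1.822 × A^0.403  ⇒  A^0.403 = 370/1.822 = 203.1
ln A = ln(203.1) / 0.403 = 5.3136 / 0.403 = 13.1850
A = e^13.1850 ≈ 532337 ha

532000 ha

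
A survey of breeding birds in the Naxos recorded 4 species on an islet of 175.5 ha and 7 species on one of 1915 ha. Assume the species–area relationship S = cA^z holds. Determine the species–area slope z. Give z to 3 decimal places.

0.234

Taking logs: ln S = ln c + z ln A, so z = (ln S₂ − ln S₁)/(ln A₂ − ln A₁).
z = ln(7/4) / ln(1915/175.5) = ln(1.75) / ln(10.91) = 0.5596 / 2.3898 = 0.2342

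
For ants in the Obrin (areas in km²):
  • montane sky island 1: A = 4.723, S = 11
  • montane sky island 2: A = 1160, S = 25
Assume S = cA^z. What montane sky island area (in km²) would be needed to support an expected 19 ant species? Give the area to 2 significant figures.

180 km²

z = ln(25/11) / ln(1160/4.723) = 0.8210 / 5.5037 = 0.1492
c = 11 / 4.723^0.1492 = 11 / 1.261 = 8.726
A = (19/8.726)^(1/0.1492) ⇒ ln A = ln(2.177)/0.1492 = 5.2164
A = e^5.2164 ≈ 184.3 km²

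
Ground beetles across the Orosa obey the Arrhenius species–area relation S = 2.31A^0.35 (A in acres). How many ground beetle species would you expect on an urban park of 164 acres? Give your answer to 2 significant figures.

14

S = 2.31 × 164^0.35 = 2.31 × 5.959 ≈ 13.77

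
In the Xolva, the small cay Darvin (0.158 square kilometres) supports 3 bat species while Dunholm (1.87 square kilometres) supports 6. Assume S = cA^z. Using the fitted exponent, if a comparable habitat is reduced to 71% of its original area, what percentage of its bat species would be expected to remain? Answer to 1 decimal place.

z = ln(6/3) / ln(1.87/0.158) = 0.6931 / 2.4711 = 0.2805
S_new/S_old = (A_new/A_old)^z = 0.71^0.2805 = exp(0.2805 × -0.3425) = 0.9084

90.8%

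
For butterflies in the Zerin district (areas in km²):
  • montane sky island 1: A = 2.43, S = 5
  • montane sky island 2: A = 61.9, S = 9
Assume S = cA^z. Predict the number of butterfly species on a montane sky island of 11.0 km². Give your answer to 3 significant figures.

z = ln(9/5) / ln(61.9/2.43) = 0.5878 / 3.2376 = 0.1815
c = 5 / 2.43^0.1815 = 5 / 1.175 = 4.256
S₃ = 4.256 × 11^0.1815 = 4.256 × 1.545 ≈ 6.577

6.58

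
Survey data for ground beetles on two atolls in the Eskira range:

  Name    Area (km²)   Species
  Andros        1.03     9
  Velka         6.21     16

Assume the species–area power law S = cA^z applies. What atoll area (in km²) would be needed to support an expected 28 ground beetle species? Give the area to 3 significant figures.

35.6 km²

z = ln(16/9) / ln(6.21/1.03) = 0.5754 / 1.7966 = 0.3203
c = 9 / 1.03^0.3203 = 9 / 1.01 = 8.915
A = (28/8.915)^(1/0.3203) ⇒ ln A = ln(3.141)/0.3203 = 3.5736
A = e^3.5736 ≈ 35.64 km²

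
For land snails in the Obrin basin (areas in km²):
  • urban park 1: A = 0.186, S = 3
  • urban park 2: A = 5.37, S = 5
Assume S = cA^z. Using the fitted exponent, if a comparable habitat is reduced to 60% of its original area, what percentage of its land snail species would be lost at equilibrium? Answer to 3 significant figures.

z = ln(5/3) / ln(5.37/0.186) = 0.5108 / 3.3628 = 0.1519
S_new/S_old = (A_new/A_old)^z = 0.6^0.1519 = exp(0.1519 × -0.5108) = 0.9253
Fraction lost = 1 − 0.9253 = 0.07466

7.47%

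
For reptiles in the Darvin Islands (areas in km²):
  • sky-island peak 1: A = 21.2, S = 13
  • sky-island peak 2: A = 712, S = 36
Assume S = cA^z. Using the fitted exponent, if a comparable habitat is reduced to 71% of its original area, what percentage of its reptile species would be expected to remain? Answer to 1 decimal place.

z = ln(36/13) / ln(712/21.2) = 1.0186 / 3.5141 = 0.2899
S_new/S_old = (A_new/A_old)^z = 0.71^0.2899 = exp(0.2899 × -0.3425) = 0.9055

90.5%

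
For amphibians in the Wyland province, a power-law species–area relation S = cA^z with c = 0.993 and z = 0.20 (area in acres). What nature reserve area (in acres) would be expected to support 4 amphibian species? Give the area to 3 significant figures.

1060 acres

4 = 0.993 × A^0.2  ⇒  A^0.2 = 4/0.993 = 4.028
ln A = ln(4.028) / 0.2 = 1.3933 / 0.2 = 6.9666
A = e^6.9666 ≈ 1061 acres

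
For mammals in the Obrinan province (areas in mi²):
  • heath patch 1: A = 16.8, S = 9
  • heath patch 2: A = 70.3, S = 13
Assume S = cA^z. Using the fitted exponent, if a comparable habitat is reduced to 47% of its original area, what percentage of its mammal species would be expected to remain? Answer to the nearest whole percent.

z = ln(13/9) / ln(70.3/16.8) = 0.3677 / 1.4314 = 0.2569
S_new/S_old = (A_new/A_old)^z = 0.47^0.2569 = exp(0.2569 × -0.7550) = 0.8237

82%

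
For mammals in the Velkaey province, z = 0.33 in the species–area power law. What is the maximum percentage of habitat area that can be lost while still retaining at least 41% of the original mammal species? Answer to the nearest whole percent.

93%

Need (A_new/A_old)^0.33 = 0.41, so A_new/A_old = 0.41^(1/0.33) = 0.41^3.03
ln(A_new/A_old) = ln 0.41 / 0.33 = -0.8916 / 0.33 = -2.7018
A_new/A_old = e^-2.7018 ≈ 0.06708
Fraction that can be lost = 1 − 0.06708 = 0.9329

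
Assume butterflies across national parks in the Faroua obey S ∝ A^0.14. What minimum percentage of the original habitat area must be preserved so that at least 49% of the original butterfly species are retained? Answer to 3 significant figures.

0.613%

Need (A_new/A_old)^0.14 = 0.49, so A_new/A_old = 0.49^(1/0.14) = 0.49^7.143
ln(A_new/A_old) = ln 0.49 / 0.14 = -0.7133 / 0.14 = -5.0954
A_new/A_old = e^-5.0954 ≈ 0.006125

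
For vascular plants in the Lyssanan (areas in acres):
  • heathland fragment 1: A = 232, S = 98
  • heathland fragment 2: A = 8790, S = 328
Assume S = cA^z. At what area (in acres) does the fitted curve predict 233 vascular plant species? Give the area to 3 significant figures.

z = ln(328/98) / ln(8790/232) = 1.2080 / 3.6346 = 0.3324
c = 98 / 232^0.3324 = 98 / 6.113 = 16.03
A = (233/16.03)^(1/0.3324) ⇒ ln A = ln(14.53)/0.3324 = 8.0525
A = e^8.0525 ≈ 3142 acres

3140 acres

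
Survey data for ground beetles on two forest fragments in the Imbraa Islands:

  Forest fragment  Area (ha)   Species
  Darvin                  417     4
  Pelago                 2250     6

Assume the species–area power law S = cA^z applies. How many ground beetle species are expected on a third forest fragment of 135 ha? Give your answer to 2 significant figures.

z = ln(6/4) / ln(2250/417) = 0.4055 / 1.6856 = 0.2405
c = 4 / 417^0.2405 = 4 / 4.268 = 0.9371
S₃ = 0.9371 × 135^0.2405 = 0.9371 × 3.254 ≈ 3.05

3.0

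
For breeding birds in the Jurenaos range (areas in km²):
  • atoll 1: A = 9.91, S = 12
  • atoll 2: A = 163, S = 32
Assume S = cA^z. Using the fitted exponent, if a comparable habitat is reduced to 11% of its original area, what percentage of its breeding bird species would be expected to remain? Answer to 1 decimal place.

z = ln(32/12) / ln(163/9.91) = 0.9808 / 2.8002 = 0.3503
S_new/S_old = (A_new/A_old)^z = 0.11^0.3503 = exp(0.3503 × -2.2073) = 0.4616

46.2%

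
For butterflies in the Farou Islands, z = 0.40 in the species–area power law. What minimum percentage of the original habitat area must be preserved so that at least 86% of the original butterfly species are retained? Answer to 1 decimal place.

68.6%

Need (A_new/A_old)^0.4 = 0.86, so A_new/A_old = 0.86^(1/0.4) = 0.86^2.5
ln(A_new/A_old) = ln 0.86 / 0.4 = -0.1508 / 0.4 = -0.3771
A_new/A_old = e^-0.3771 ≈ 0.6859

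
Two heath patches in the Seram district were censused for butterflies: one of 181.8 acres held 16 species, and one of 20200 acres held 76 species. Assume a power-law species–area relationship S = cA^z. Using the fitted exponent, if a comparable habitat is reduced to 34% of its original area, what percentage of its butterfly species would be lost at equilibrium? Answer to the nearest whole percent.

30%

z = ln(76/16) / ln(20200/181.8) = 1.5581 / 4.7105 = 0.3308
S_new/S_old = (A_new/A_old)^z = 0.34^0.3308 = exp(0.3308 × -1.0788) = 0.6999
Fraction lost = 1 − 0.6999 = 0.3001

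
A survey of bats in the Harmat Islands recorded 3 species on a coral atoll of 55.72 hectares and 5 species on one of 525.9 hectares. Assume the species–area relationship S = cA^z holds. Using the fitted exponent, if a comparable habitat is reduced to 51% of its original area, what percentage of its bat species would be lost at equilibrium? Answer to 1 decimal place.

z = ln(5/3) / ln(525.9/55.72) = 0.5108 / 2.2448 = 0.2276
S_new/S_old = (A_new/A_old)^z = 0.51^0.2276 = exp(0.2276 × -0.6733) = 0.8579
Fraction lost = 1 − 0.8579 = 0.1421

14.2%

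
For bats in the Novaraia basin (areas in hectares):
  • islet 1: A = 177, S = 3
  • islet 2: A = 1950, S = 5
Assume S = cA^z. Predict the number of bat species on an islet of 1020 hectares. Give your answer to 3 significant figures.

z = ln(5/3) / ln(1950/177) = 0.5108 / 2.3994 = 0.2129
c = 3 / 177^0.2129 = 3 / 3.01 = 0.9966
S₃ = 0.9966 × 1020^0.2129 = 0.9966 × 4.37 ≈ 4.356

4.36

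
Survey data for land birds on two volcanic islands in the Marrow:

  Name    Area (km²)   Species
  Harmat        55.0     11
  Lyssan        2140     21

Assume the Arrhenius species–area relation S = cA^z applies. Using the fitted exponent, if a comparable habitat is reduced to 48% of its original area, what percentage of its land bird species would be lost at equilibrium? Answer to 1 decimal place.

12.2%

z = ln(21/11) / ln(2140/55) = 0.6466 / 3.6612 = 0.1766
S_new/S_old = (A_new/A_old)^z = 0.48^0.1766 = exp(0.1766 × -0.7340) = 0.8784
Fraction lost = 1 − 0.8784 = 0.1216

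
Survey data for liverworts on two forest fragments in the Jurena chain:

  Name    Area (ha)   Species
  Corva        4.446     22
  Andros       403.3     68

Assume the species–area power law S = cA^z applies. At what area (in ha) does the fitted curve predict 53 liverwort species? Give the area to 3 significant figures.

149 ha

z = ln(68/22) / ln(403.3/4.446) = 1.1285 / 4.5077 = 0.2503
c = 22 / 4.446^0.2503 = 22 / 1.453 = 15.14
A = (53/15.14)^(1/0.2503) ⇒ ln A = ln(3.5)/0.2503 = 5.0042
A = e^5.0042 ≈ 149 ha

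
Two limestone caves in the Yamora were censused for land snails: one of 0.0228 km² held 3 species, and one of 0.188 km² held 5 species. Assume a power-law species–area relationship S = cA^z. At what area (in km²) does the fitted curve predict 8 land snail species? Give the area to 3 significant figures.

z = ln(5/3) / ln(0.188/0.0228) = 0.5108 / 2.1097 = 0.2421
c = 3 / 0.0228^0.2421 = 3 / 0.4003 = 7.494
A = (8/7.494)^(1/0.2421) ⇒ ln A = ln(1.068)/0.2421 = 0.2698
A = e^0.2698 ≈ 1.31 km²

1.31 km²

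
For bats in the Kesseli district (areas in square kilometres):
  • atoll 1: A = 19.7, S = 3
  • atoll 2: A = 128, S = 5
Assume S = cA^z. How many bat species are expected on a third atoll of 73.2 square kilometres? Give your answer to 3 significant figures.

z = ln(5/3) / ln(128/19.7) = 0.5108 / 1.8714 = 0.2730
c = 3 / 19.7^0.2730 = 3 / 2.256 = 1.33
S₃ = 1.33 × 73.2^0.2730 = 1.33 × 3.228 ≈ 4.293

4.29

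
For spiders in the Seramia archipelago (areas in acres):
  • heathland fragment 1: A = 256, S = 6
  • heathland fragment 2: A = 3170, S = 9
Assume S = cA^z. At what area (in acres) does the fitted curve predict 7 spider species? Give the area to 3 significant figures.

666 acres

z = ln(9/6) / ln(3170/256) = 0.4055 / 2.5163 = 0.1611
c = 6 / 256^0.1611 = 6 / 2.444 = 2.455
A = (7/2.455)^(1/0.1611) ⇒ ln A = ln(2.851)/0.1611 = 6.5018
A = e^6.5018 ≈ 666.4 acres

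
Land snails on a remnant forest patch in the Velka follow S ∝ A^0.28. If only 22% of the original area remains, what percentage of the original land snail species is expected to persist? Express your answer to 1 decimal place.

65.4%

S_new/S_old = (A_new/A_old)^z = 0.22^0.28
= exp(0.28 × ln 0.22) = exp(0.28 × -1.5141) = exp(-0.4240) ≈ 0.6545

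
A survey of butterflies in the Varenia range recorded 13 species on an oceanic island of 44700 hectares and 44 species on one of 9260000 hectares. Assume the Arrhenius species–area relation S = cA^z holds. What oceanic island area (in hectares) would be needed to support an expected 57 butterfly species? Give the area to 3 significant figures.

28700000 hectares

z = ln(44/13) / ln(9260000/44700) = 1.2192 / 5.3335 = 0.2286
c = 13 / 44700^0.2286 = 13 / 11.56 = 1.124
A = (57/1.124)^(1/0.2286) ⇒ ln A = ln(50.7)/0.2286 = 17.1736
A = e^17.1736 ≈ 28733886 hectares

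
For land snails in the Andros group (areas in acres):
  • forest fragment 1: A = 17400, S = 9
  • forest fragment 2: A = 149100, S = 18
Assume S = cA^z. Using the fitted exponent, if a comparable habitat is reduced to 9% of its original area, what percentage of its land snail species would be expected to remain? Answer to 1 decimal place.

z = ln(18/9) / ln(149100/17400) = 0.6931 / 2.1481 = 0.3227
S_new/S_old = (A_new/A_old)^z = 0.09^0.3227 = exp(0.3227 × -2.4079) = 0.4598

46.0%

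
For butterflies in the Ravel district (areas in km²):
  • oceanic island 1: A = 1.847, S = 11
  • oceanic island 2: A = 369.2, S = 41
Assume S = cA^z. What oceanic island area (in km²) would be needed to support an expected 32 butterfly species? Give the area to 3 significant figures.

136 km²

z = ln(41/11) / ln(369.2/1.847) = 1.3157 / 5.2978 = 0.2483
c = 11 / 1.847^0.2483 = 11 / 1.165 = 9.445
A = (32/9.445)^(1/0.2483) ⇒ ln A = ln(3.388)/0.2483 = 4.9134
A = e^4.9134 ≈ 136.1 km²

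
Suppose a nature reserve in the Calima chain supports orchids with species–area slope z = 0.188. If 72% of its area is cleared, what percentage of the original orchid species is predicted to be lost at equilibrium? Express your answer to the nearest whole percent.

21%

S_new/S_old = (A_new/A_old)^z = 0.28^0.188
= exp(0.188 × ln 0.28) = exp(0.188 × -1.2730) = exp(-0.2393) ≈ 0.7872
Fraction lost = 1 − 0.7872 = 0.2128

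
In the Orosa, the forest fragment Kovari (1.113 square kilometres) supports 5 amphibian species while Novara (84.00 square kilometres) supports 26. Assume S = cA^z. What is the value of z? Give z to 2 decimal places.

0.38

Taking logs: ln S = ln c + z ln A, so z = (ln S₂ − ln S₁)/(ln A₂ − ln A₁).
z = ln(26/5) / ln(84/1.113) = ln(5.2) / ln(75.47) = 1.6487 / 4.3238 = 0.3813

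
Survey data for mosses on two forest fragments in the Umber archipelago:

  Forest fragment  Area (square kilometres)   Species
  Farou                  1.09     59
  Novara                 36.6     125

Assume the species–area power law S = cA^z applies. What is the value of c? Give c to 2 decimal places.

57.92

z = ln(S₂/S₁) / ln(A₂/A₁) = ln(125/59) / ln(36.6/1.09) = 0.7508 / 3.5139 = 0.2137
c = S₁ / A₁^z = 59 / 1.09^0.2137 = 59 / 1.019 = 57.92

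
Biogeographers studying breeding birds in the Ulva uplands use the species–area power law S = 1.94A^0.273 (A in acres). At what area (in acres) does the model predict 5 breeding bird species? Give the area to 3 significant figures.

32.1 acres

5 = 1.94 × A^0.273  ⇒  A^0.273 = 5/1.94 = 2.577
ln A = ln(2.577) / 0.273 = 0.9467 / 0.273 = 3.4679
A = e^3.4679 ≈ 32.07 acres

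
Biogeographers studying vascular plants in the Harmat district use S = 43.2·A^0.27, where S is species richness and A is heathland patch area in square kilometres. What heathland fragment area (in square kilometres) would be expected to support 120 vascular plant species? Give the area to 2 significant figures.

44 square kilometres

120 = 43.2 × A^0.27  ⇒  A^0.27 = 120/43.2 = 2.778
ln A = ln(2.778) / 0.27 = 1.0217 / 0.27 = 3.7839
A = e^3.7839 ≈ 43.99 square kilometres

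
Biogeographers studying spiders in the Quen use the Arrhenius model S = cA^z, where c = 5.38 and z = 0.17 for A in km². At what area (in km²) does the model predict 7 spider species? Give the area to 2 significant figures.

4.7 km²

7 = 5.38 × A^0.17  ⇒  A^0.17 = 7/5.38 = 1.301
ln A = ln(1.301) / 0.17 = 0.2632 / 0.17 = 1.5484
A = e^1.5484 ≈ 4.704 km²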